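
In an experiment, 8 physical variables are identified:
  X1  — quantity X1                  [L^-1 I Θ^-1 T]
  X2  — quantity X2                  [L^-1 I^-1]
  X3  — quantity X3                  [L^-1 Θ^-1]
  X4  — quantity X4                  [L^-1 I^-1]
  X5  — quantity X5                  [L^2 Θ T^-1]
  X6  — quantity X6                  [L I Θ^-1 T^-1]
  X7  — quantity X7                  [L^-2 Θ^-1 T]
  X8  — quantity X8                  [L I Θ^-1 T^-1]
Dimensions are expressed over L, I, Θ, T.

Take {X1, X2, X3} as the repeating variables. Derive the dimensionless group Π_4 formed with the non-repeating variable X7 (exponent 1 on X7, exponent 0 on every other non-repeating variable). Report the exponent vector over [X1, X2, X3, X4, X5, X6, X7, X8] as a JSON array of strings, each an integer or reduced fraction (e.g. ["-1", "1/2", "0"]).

["-1", "-1", "0", "0", "0", "0", "1", "0"]

Exponent matrix [L,I,Θ,T] × [X1,X2,X3,X4,X5,X6,X7,X8]:
  L: [-1 -1 -1 -1  2  1 -2  1]
  I: [ 1 -1  0 -1  0  1  0  1]
  Θ: [-1  0 -1  0  1 -1 -1 -1]
  T: [ 1  0  0  0 -1 -1  1 -1]
Echelon form has 3 nonzero rows (pivots: X1,X2,X3)
Repeat: X1,X2,X3; free: X4,X5,X6,X7,X8
RREF:
  r0: [   1    0    0    0   -1   -1    1   -1]
  r1: [   0    1    0    1   -1   -2    1   -2]
  r2: [   0    0    1    0    0    2    0    2]
  r3: [   0    0    0    0    0    0    0    0]
Fix exponent of X7 at 1, X4 at 0, X5 at 0, X6 at 0, X8 at 0; solve each RREF row for its pivot's exponent:
  r0: exp(X1) + (1)·1 = 0 ⇒ exp(X1) = -1
  r1: exp(X2) + (1)·1 = 0 ⇒ exp(X2) = -1
  r2: exp(X3) + (0)·1 = 0 ⇒ exp(X3) = 0
Π_4 = X1^-1 · X2^-1 · X7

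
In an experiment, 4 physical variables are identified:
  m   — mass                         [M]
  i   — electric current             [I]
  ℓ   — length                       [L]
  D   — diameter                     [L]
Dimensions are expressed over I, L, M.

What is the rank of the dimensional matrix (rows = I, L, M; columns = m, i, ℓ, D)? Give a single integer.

3

Dimensional matrix (I×L×M by m×i×ℓ×D):
  I: [ 0  1  0  0]
  L: [ 0  0  1  1]
  M: [ 1  0  0  0]
RREF → pivots at {m,i,ℓ} ⇒ r = 3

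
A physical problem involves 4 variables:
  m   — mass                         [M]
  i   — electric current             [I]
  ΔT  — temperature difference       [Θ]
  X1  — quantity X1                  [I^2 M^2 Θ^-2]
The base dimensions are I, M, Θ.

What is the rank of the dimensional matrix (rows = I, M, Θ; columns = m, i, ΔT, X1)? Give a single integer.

3

Exponent matrix [I,M,Θ] × [m,i,ΔT,X1]:
  I: [ 0  1  0  2]
  M: [ 1  0  0  2]
  Θ: [ 0  0  1 -2]
Row reduction gives pivot columns m,i,ΔT; rank = 3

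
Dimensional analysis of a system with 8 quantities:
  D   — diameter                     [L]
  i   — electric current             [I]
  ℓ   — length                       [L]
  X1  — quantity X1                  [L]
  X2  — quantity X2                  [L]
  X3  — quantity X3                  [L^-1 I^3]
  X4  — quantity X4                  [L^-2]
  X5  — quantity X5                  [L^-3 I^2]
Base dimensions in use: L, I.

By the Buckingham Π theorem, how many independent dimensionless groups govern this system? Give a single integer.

Dimensional matrix (L×I by D×i×ℓ×X1×X2×X3×X4×X5):
  L: [ 1  0  1  1  1 -1 -2 -3]
  I: [ 0  1  0  0  0  3  0  2]
Row reduction gives pivot columns D,i; rank = 2
n=8, r=2 ⇒ 6 dimensionless groups

6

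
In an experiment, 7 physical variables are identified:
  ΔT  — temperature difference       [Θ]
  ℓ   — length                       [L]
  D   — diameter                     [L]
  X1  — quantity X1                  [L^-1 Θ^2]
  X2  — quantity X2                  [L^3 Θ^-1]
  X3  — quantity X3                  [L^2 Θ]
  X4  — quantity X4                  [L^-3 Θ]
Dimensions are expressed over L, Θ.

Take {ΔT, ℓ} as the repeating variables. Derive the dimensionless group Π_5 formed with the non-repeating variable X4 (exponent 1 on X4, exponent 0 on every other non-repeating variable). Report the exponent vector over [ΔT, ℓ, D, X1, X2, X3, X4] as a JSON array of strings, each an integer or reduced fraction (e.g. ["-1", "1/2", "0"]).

["-1", "3", "0", "0", "0", "0", "1"]

Write exponents as rows L,Θ / cols ΔT,ℓ,D,X1,X2,X3,X4:
  L: [ 0  1  1 -1  3  2 -3]
  Θ: [ 1  0  0  2 -1  1  1]
Row reduction gives pivot columns ΔT,ℓ; rank = 2
Repeat: ΔT,ℓ; free: D,X1,X2,X3,X4
RREF:
  r0: [   1    0    0    2   -1    1    1]
  r1: [   0    1    1   -1    3    2   -3]
Fix exponent of X4 at 1, D at 0, X1 at 0, X2 at 0, X3 at 0; solve each RREF row for its pivot's exponent:
  r0: exp(ΔT) + (1)·1 = 0 ⇒ exp(ΔT) = -1
  r1: exp(ℓ) + (-3)·1 = 0 ⇒ exp(ℓ) = 3
Π_5 = ΔT^-1 · ℓ^3 · X4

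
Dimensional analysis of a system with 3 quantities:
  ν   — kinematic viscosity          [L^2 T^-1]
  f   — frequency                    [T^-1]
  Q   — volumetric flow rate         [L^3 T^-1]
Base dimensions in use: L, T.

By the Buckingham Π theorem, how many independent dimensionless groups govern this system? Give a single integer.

Dimensional matrix (L×T by ν×f×Q):
  L: [ 2  0  3]
  T: [-1 -1 -1]
Row reduction gives pivot columns ν,f; rank = 2
3 vars − rank 2 = 1 Π group

1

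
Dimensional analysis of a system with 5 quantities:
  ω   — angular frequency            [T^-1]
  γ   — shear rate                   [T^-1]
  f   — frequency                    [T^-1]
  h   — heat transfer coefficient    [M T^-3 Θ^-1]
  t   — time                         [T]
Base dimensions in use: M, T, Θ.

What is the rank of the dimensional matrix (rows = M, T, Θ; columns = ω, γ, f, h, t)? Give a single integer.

Dimensional matrix (M×T×Θ by ω×γ×f×h×t):
  M: [ 0  0  0  1  0]
  T: [-1 -1 -1 -3  1]
  Θ: [ 0  0  0 -1  0]
RREF → pivots at {ω,h} ⇒ r = 2

2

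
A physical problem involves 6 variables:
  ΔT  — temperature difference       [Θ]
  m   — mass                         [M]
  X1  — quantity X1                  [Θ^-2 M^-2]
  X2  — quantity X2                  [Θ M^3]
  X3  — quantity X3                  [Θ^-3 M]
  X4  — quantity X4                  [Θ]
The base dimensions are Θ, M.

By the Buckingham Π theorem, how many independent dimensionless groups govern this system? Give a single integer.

4

Dimensional matrix (Θ×M by ΔT×m×X1×X2×X3×X4):
  Θ: [ 1  0 -2  1 -3  1]
  M: [ 0  1 -2  3  1  0]
Echelon form has 2 nonzero rows (pivots: ΔT,m)
6 vars − rank 2 = 4 Π groups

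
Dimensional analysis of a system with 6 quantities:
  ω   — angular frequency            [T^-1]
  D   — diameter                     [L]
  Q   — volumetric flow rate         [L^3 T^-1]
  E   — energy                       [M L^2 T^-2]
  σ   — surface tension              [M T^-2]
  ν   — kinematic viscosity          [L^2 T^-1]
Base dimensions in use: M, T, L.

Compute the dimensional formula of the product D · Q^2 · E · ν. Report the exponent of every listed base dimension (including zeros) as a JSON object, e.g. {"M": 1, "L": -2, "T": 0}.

{"M": 1, "T": -5, "L": 11}

Write exponents as rows M,T,L / cols ω,D,Q,E,σ,ν:
  M: [ 0  0  0  1  1  0]
  T: [-1  0 -1 -2 -2 -1]
  L: [ 0  1  3  2  0  2]
  [M]: (1)·0+(2)·0+(1)·1+(1)·0 = 1
  [T]: (1)·0+(2)·-1+(1)·-2+(1)·-1 = -5
  [L]: (1)·1+(2)·3+(1)·2+(1)·2 = 11
⇒ M T^-5 L^11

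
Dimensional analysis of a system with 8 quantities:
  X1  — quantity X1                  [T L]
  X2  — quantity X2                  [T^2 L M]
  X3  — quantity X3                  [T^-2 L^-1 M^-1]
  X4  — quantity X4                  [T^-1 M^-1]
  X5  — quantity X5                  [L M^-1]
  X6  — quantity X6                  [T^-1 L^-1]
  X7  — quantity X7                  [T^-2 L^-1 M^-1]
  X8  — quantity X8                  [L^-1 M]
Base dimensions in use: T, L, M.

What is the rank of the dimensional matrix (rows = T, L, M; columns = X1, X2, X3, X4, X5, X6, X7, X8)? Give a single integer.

Dimensional matrix (T×L×M by X1×X2×X3×X4×X5×X6×X7×X8):
  T: [ 1  2 -2 -1  0 -1 -2  0]
  L: [ 1  1 -1  0  1 -1 -1 -1]
  M: [ 0  1 -1 -1 -1  0 -1  1]
RREF → pivots at {X1,X2} ⇒ r = 2

2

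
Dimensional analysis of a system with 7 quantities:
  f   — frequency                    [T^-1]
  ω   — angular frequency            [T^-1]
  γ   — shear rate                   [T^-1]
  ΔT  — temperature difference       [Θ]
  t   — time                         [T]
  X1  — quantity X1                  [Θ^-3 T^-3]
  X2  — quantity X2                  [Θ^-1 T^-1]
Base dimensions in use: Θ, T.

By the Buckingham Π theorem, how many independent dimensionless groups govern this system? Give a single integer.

5

Dimensional matrix (Θ×T by f×ω×γ×ΔT×t×X1×X2):
  Θ: [ 0  0  0  1  0 -3 -1]
  T: [-1 -1 -1  0  1 -3 -1]
Echelon form has 2 nonzero rows (pivots: f,ΔT)
7 vars − rank 2 = 5 Π groups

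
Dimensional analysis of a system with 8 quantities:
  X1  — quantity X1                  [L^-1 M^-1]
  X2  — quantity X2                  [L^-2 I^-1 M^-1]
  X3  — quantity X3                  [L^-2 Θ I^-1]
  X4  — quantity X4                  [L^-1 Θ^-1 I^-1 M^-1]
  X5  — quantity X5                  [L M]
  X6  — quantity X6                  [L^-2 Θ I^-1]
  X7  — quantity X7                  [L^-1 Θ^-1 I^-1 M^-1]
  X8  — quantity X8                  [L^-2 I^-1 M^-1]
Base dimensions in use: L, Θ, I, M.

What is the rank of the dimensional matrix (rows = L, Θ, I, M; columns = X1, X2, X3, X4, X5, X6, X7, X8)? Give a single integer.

3

Write exponents as rows L,Θ,I,M / cols X1,X2,X3,X4,X5,X6,X7,X8:
  L: [-1 -2 -2 -1  1 -2 -1 -2]
  Θ: [ 0  0  1 -1  0  1 -1  0]
  I: [ 0 -1 -1 -1  0 -1 -1 -1]
  M: [-1 -1  0 -1  1  0 -1 -1]
RREF → pivots at {X1,X2,X3} ⇒ r = 3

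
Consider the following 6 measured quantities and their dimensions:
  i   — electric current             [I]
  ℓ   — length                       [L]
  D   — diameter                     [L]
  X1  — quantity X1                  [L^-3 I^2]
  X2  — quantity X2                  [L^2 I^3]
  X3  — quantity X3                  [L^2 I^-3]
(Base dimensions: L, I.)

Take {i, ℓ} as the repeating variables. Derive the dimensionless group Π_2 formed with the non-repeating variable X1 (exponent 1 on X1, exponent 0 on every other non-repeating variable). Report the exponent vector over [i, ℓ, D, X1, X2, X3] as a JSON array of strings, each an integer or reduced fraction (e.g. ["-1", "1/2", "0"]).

["-2", "3", "0", "1", "0", "0"]

Dimensional matrix (L×I by i×ℓ×D×X1×X2×X3):
  L: [ 0  1  1 -3  2  2]
  I: [ 1  0  0  2  3 -3]
Echelon form has 2 nonzero rows (pivots: i,ℓ)
Pivot set = {i,ℓ}, free = {D,X1,X2,X3}
RREF:
  r0: [   1    0    0    2    3   -3]
  r1: [   0    1    1   -3    2    2]
Fix exponent of X1 at 1, D at 0, X2 at 0, X3 at 0; solve each RREF row for its pivot's exponent:
  r0: exp(i) + (2)·1 = 0 ⇒ exp(i) = -2
  r1: exp(ℓ) + (-3)·1 = 0 ⇒ exp(ℓ) = 3
Π_2 = i^-2 · ℓ^3 · X1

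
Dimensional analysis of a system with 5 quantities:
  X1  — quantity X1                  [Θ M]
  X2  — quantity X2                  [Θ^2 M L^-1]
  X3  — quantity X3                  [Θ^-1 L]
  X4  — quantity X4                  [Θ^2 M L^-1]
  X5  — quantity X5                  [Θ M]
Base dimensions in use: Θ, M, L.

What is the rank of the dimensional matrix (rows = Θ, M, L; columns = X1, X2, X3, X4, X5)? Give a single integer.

2

Exponent matrix [Θ,M,L] × [X1,X2,X3,X4,X5]:
  Θ: [ 1  2 -1  2  1]
  M: [ 1  1  0  1  1]
  L: [ 0 -1  1 -1  0]
Echelon form has 2 nonzero rows (pivots: X1,X2)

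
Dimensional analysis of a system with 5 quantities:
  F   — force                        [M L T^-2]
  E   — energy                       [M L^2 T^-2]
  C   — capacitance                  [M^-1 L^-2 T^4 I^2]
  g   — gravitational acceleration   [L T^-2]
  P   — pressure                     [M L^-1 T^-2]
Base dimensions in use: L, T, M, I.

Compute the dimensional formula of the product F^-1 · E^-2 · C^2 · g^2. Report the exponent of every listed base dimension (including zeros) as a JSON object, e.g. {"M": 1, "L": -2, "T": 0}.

{"L": -7, "T": 10, "M": -5, "I": 4}

Write exponents as rows L,T,M,I / cols F,E,C,g,P:
  L: [ 1  2 -2  1 -1]
  T: [-2 -2  4 -2 -2]
  M: [ 1  1 -1  0  1]
  I: [ 0  0  2  0  0]
  [L]: (-1)·1+(-2)·2+(2)·-2+(2)·1 = -7
  [T]: (-1)·-2+(-2)·-2+(2)·4+(2)·-2 = 10
  [M]: (-1)·1+(-2)·1+(2)·-1+(2)·0 = -5
  [I]: (-1)·0+(-2)·0+(2)·2+(2)·0 = 4
⇒ L^-7 T^10 M^-5 I^4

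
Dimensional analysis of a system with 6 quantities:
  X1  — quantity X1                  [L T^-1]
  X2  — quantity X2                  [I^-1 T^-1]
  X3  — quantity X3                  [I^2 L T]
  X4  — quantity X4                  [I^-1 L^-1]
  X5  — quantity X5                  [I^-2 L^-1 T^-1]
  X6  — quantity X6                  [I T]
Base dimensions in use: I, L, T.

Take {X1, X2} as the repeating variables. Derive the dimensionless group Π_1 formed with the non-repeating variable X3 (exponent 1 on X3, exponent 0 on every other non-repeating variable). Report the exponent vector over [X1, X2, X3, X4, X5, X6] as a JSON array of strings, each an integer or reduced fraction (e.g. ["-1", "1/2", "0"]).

Exponent matrix [I,L,T] × [X1,X2,X3,X4,X5,X6]:
  I: [ 0 -1  2 -1 -2  1]
  L: [ 1  0  1 -1 -1  0]
  T: [-1 -1  1  0 -1  1]
Row reduction gives pivot columns X1,X2; rank = 2
Pivot set = {X1,X2}, free = {X3,X4,X5,X6}
RREF:
  r0: [   1    0    1   -1   -1    0]
  r1: [   0    1   -2    1    2   -1]
  r2: [   0    0    0    0    0    0]
Fix exponent of X3 at 1, X4 at 0, X5 at 0, X6 at 0; solve each RREF row for its pivot's exponent:
  r0: exp(X1) + (1)·1 = 0 ⇒ exp(X1) = -1
  r1: exp(X2) + (-2)·1 = 0 ⇒ exp(X2) = 2
Π_1 = X1^-1 · X2^2 · X3

["-1", "2", "1", "0", "0", "0"]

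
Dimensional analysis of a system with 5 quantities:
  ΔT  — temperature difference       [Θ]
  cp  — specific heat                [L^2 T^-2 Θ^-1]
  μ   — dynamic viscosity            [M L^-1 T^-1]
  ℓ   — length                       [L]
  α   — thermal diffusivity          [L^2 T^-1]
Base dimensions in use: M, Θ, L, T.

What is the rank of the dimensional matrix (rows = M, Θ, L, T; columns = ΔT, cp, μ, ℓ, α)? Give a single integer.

4

Dimensional matrix (M×Θ×L×T by ΔT×cp×μ×ℓ×α):
  M: [ 0  0  1  0  0]
  Θ: [ 1 -1  0  0  0]
  L: [ 0  2 -1  1  2]
  T: [ 0 -2 -1  0 -1]
RREF → pivots at {ΔT,cp,μ,ℓ} ⇒ r = 4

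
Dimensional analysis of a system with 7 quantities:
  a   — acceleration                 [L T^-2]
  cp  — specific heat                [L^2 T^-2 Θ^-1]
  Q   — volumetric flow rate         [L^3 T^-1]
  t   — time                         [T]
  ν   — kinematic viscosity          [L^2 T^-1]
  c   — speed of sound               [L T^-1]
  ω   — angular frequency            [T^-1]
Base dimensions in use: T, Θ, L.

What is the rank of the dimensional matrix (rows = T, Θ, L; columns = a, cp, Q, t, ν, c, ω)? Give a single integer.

Exponent matrix [T,Θ,L] × [a,cp,Q,t,ν,c,ω]:
  T: [-2 -2 -1  1 -1 -1 -1]
  Θ: [ 0 -1  0  0  0  0  0]
  L: [ 1  2  3  0  2  1  0]
Echelon form has 3 nonzero rows (pivots: a,cp,Q)

3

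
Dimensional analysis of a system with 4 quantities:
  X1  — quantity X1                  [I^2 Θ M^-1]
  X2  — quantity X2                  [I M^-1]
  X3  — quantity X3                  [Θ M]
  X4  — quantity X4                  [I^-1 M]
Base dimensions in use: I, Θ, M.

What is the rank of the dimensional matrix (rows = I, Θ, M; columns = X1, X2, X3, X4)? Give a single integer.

Dimensional matrix (I×Θ×M by X1×X2×X3×X4):
  I: [ 2  1  0 -1]
  Θ: [ 1  0  1  0]
  M: [-1 -1  1  1]
RREF → pivots at {X1,X2} ⇒ r = 2

2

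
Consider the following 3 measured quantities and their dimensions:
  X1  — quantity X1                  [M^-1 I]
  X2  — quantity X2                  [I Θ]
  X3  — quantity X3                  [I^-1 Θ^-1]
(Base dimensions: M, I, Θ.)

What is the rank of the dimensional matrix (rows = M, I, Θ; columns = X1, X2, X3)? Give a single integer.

Write exponents as rows M,I,Θ / cols X1,X2,X3:
  M: [-1  0  0]
  I: [ 1  1 -1]
  Θ: [ 0  1 -1]
Row reduction gives pivot columns X1,X2; rank = 2

2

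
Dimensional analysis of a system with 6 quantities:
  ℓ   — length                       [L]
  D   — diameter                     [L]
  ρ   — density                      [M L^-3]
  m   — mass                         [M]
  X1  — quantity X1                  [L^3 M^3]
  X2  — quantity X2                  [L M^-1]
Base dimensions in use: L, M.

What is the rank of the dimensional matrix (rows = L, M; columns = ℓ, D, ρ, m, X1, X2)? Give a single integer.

2

Dimensional matrix (L×M by ℓ×D×ρ×m×X1×X2):
  L: [ 1  1 -3  0  3  1]
  M: [ 0  0  1  1  3 -1]
RREF → pivots at {ℓ,ρ} ⇒ r = 2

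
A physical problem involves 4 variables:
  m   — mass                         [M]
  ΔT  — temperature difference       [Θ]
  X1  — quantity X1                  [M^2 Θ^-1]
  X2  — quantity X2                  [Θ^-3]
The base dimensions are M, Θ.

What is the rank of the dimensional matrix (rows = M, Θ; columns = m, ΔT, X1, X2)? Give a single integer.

2

Write exponents as rows M,Θ / cols m,ΔT,X1,X2:
  M: [ 1  0  2  0]
  Θ: [ 0  1 -1 -3]
RREF → pivots at {m,ΔT} ⇒ r = 2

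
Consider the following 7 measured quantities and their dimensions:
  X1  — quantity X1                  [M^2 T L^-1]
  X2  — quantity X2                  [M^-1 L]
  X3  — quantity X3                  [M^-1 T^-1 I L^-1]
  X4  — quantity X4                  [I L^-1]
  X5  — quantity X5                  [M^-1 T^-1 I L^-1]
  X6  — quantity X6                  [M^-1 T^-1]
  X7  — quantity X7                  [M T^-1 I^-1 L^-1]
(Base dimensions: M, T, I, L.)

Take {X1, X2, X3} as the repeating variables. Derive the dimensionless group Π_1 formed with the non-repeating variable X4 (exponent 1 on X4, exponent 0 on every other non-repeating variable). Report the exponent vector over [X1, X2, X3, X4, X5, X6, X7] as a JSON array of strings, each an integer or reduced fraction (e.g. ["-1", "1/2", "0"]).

Write exponents as rows M,T,I,L / cols X1,X2,X3,X4,X5,X6,X7:
  M: [ 2 -1 -1  0 -1 -1  1]
  T: [ 1  0 -1  0 -1 -1 -1]
  I: [ 0  0  1  1  1  0 -1]
  L: [-1  1 -1 -1 -1  0 -1]
Row reduction gives pivot columns X1,X2,X3; rank = 3
Pivot set = {X1,X2,X3}, free = {X4,X5,X6,X7}
RREF:
  r0: [   1    0    0    1    0   -1   -2]
  r1: [   0    1    0    1    0   -1   -4]
  r2: [   0    0    1    1    1    0   -1]
  r3: [   0    0    0    0    0    0    0]
Fix exponent of X4 at 1, X5 at 0, X6 at 0, X7 at 0; solve each RREF row for its pivot's exponent:
  r0: exp(X1) + (1)·1 = 0 ⇒ exp(X1) = -1
  r1: exp(X2) + (1)·1 = 0 ⇒ exp(X2) = -1
  r2: exp(X3) + (1)·1 = 0 ⇒ exp(X3) = -1
Π_1 = X1^-1 · X2^-1 · X3^-1 · X4

["-1", "-1", "-1", "1", "0", "0", "0"]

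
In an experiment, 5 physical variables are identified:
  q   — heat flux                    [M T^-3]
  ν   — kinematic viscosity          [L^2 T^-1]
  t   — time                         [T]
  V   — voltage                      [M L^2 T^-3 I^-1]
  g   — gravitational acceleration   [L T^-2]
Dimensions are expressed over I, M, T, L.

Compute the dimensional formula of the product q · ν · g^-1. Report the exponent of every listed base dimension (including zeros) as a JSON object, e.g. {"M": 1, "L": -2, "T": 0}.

Dimensional matrix (I×M×T×L by q×ν×t×V×g):
  I: [ 0  0  0 -1  0]
  M: [ 1  0  0  1  0]
  T: [-3 -1  1 -3 -2]
  L: [ 0  2  0  2  1]
  [I]: (1)·0+(1)·0+(-1)·0 = 0
  [M]: (1)·1+(1)·0+(-1)·0 = 1
  [T]: (1)·-3+(1)·-1+(-1)·-2 = -2
  [L]: (1)·0+(1)·2+(-1)·1 = 1
⇒ M T^-2 L

{"I": 0, "M": 1, "T": -2, "L": 1}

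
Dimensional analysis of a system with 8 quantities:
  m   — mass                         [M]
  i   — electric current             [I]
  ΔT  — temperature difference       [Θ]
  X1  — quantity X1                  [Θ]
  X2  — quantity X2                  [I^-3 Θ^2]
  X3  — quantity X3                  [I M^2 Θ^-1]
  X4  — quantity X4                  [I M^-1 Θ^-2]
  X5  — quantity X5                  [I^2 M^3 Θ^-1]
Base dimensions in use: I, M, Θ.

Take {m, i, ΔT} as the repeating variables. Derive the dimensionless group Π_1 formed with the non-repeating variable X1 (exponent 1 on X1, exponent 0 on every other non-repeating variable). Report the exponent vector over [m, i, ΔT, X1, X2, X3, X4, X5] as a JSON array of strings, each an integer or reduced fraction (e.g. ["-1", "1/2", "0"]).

Dimensional matrix (I×M×Θ by m×i×ΔT×X1×X2×X3×X4×X5):
  I: [ 0  1  0  0 -3  1  1  2]
  M: [ 1  0  0  0  0  2 -1  3]
  Θ: [ 0  0  1  1  2 -1 -2 -1]
RREF → pivots at {m,i,ΔT} ⇒ r = 3
Pivot set = {m,i,ΔT}, free = {X1,X2,X3,X4,X5}
RREF:
  r0: [   1    0    0    0    0    2   -1    3]
  r1: [   0    1    0    0   -3    1    1    2]
  r2: [   0    0    1    1    2   -1   -2   -1]
Fix exponent of X1 at 1, X2 at 0, X3 at 0, X4 at 0, X5 at 0; solve each RREF row for its pivot's exponent:
  r0: exp(m) + (0)·1 = 0 ⇒ exp(m) = 0
  r1: exp(i) + (0)·1 = 0 ⇒ exp(i) = 0
  r2: exp(ΔT) + (1)·1 = 0 ⇒ exp(ΔT) = -1
Π_1 = ΔT^-1 · X1

["0", "0", "-1", "1", "0", "0", "0", "0"]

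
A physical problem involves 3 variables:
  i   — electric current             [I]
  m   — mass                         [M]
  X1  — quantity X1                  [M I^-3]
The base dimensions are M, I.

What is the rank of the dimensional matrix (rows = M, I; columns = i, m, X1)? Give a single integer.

2

Write exponents as rows M,I / cols i,m,X1:
  M: [ 0  1  1]
  I: [ 1  0 -3]
Row reduction gives pivot columns i,m; rank = 2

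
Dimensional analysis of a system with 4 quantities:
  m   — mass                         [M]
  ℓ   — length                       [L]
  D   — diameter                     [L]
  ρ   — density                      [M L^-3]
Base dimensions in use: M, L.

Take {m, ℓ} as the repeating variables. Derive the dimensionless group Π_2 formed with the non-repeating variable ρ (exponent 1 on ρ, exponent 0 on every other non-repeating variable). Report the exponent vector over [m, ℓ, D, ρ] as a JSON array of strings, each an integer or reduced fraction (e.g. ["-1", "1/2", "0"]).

["-1", "3", "0", "1"]

Exponent matrix [M,L] × [m,ℓ,D,ρ]:
  M: [ 1  0  0  1]
  L: [ 0  1  1 -3]
RREF → pivots at {m,ℓ} ⇒ r = 2
Pivot set = {m,ℓ}, free = {D,ρ}
RREF:
  r0: [   1    0    0    1]
  r1: [   0    1    1   -3]
Fix exponent of ρ at 1, D at 0; solve each RREF row for its pivot's exponent:
  r0: exp(m) + (1)·1 = 0 ⇒ exp(m) = -1
  r1: exp(ℓ) + (-3)·1 = 0 ⇒ exp(ℓ) = 3
Π_2 = m^-1 · ℓ^3 · ρ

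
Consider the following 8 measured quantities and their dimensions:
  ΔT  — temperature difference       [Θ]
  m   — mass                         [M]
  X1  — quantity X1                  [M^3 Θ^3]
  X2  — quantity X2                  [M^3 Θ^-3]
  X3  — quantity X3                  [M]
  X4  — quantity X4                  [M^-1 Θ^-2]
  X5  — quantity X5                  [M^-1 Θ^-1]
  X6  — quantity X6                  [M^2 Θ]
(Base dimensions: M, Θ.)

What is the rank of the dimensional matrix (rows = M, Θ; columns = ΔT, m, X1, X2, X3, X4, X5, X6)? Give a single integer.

2

Dimensional matrix (M×Θ by ΔT×m×X1×X2×X3×X4×X5×X6):
  M: [ 0  1  3  3  1 -1 -1  2]
  Θ: [ 1  0  3 -3  0 -2 -1  1]
Echelon form has 2 nonzero rows (pivots: ΔT,m)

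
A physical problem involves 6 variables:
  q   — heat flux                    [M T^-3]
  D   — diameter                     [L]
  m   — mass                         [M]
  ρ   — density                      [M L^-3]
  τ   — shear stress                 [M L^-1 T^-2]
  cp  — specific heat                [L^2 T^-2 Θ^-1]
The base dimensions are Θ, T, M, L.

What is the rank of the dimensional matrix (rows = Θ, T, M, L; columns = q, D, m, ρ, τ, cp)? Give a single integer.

Write exponents as rows Θ,T,M,L / cols q,D,m,ρ,τ,cp:
  Θ: [ 0  0  0  0  0 -1]
  T: [-3  0  0  0 -2 -2]
  M: [ 1  0  1  1  1  0]
  L: [ 0  1  0 -3 -1  2]
Row reduction gives pivot columns q,D,m,cp; rank = 4

4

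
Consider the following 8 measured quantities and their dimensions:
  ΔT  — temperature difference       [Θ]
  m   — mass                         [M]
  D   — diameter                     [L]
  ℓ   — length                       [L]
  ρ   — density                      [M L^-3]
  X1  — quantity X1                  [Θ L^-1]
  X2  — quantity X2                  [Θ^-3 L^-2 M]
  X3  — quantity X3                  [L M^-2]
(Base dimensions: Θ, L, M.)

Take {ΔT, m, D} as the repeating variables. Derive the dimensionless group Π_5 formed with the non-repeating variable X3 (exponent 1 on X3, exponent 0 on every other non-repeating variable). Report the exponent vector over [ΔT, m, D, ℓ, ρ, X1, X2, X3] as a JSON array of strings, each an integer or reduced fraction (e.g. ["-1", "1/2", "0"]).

["0", "2", "-1", "0", "0", "0", "0", "1"]

Write exponents as rows Θ,L,M / cols ΔT,m,D,ℓ,ρ,X1,X2,X3:
  Θ: [ 1  0  0  0  0  1 -3  0]
  L: [ 0  0  1  1 -3 -1 -2  1]
  M: [ 0  1  0  0  1  0  1 -2]
RREF → pivots at {ΔT,m,D} ⇒ r = 3
Repeat: ΔT,m,D; free: ℓ,ρ,X1,X2,X3
RREF:
  r0: [   1    0    0    0    0    1   -3    0]
  r1: [   0    1    0    0    1    0    1   -2]
  r2: [   0    0    1    1   -3   -1   -2    1]
Fix exponent of X3 at 1, ℓ at 0, ρ at 0, X1 at 0, X2 at 0; solve each RREF row for its pivot's exponent:
  r0: exp(ΔT) + (0)·1 = 0 ⇒ exp(ΔT) = 0
  r1: exp(m) + (-2)·1 = 0 ⇒ exp(m) = 2
  r2: exp(D) + (1)·1 = 0 ⇒ exp(D) = -1
Π_5 = m^2 · D^-1 · X3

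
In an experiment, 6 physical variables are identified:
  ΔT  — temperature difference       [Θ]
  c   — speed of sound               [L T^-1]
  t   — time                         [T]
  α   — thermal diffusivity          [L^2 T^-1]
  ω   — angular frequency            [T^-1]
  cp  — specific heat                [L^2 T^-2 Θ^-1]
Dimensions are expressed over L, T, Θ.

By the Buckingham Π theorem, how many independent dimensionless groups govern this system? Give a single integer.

Exponent matrix [L,T,Θ] × [ΔT,c,t,α,ω,cp]:
  L: [ 0  1  0  2  0  2]
  T: [ 0 -1  1 -1 -1 -2]
  Θ: [ 1  0  0  0  0 -1]
RREF → pivots at {ΔT,c,t} ⇒ r = 3
n=6, r=3 ⇒ 3 dimensionless groups

3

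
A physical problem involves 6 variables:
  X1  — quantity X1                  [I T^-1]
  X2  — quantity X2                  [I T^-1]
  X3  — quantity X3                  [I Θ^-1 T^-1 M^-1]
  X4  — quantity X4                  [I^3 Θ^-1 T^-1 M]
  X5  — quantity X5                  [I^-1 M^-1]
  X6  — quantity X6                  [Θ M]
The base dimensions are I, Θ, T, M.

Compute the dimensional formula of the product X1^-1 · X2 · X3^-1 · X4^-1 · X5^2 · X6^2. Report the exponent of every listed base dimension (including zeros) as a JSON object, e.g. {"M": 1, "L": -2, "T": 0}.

{"I": -6, "Θ": 4, "T": 2, "M": 0}

Exponent matrix [I,Θ,T,M] × [X1,X2,X3,X4,X5,X6]:
  I: [ 1  1  1  3 -1  0]
  Θ: [ 0  0 -1 -1  0  1]
  T: [-1 -1 -1 -1  0  0]
  M: [ 0  0 -1  1 -1  1]
  [I]: (-1)·1+(1)·1+(-1)·1+(-1)·3+(2)·-1+(2)·0 = -6
  [Θ]: (-1)·0+(1)·0+(-1)·-1+(-1)·-1+(2)·0+(2)·1 = 4
  [T]: (-1)·-1+(1)·-1+(-1)·-1+(-1)·-1+(2)·0+(2)·0 = 2
  [M]: (-1)·0+(1)·0+(-1)·-1+(-1)·1+(2)·-1+(2)·1 = 0
⇒ I^-6 Θ^4 T^2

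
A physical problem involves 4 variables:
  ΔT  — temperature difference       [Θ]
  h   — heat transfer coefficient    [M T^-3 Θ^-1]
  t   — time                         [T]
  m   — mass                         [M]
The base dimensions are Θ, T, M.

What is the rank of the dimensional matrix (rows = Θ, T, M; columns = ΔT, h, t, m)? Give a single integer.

3

Write exponents as rows Θ,T,M / cols ΔT,h,t,m:
  Θ: [ 1 -1  0  0]
  T: [ 0 -3  1  0]
  M: [ 0  1  0  1]
Echelon form has 3 nonzero rows (pivots: ΔT,h,t)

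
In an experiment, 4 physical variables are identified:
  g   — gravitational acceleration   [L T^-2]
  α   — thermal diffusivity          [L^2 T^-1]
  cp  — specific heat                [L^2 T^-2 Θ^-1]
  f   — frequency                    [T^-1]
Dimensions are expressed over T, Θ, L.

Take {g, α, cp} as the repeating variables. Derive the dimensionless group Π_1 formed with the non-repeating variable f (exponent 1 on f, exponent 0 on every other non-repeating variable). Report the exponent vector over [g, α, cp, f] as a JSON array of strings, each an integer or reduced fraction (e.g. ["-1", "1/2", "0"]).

["-2/3", "1/3", "0", "1"]

Dimensional matrix (T×Θ×L by g×α×cp×f):
  T: [-2 -1 -2 -1]
  Θ: [ 0  0 -1  0]
  L: [ 1  2  2  0]
RREF → pivots at {g,α,cp} ⇒ r = 3
Repeat: g,α,cp; free: f
RREF:
  r0: [   1    0    0  2/3]
  r1: [   0    1    0 -1/3]
  r2: [   0    0    1    0]
Fix exponent of f at 1; solve each RREF row for its pivot's exponent:
  r0: exp(g) + (2/3)·1 = 0 ⇒ exp(g) = -2/3
  r1: exp(α) + (-1/3)·1 = 0 ⇒ exp(α) = 1/3
  r2: exp(cp) + (0)·1 = 0 ⇒ exp(cp) = 0
Π_1 = g^(-2/3) · α^(1/3) · f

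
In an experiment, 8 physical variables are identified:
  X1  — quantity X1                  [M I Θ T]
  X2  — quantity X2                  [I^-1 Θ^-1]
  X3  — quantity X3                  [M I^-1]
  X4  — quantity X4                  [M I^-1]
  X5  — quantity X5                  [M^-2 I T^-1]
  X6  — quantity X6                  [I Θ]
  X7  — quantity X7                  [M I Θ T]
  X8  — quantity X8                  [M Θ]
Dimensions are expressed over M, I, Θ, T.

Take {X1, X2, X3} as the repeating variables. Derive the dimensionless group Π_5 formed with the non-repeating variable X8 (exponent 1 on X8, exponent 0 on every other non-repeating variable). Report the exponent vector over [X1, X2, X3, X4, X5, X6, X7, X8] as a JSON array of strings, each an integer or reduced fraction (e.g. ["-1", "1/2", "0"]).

["0", "1", "-1", "0", "0", "0", "0", "1"]

Dimensional matrix (M×I×Θ×T by X1×X2×X3×X4×X5×X6×X7×X8):
  M: [ 1  0  1  1 -2  0  1  1]
  I: [ 1 -1 -1 -1  1  1  1  0]
  Θ: [ 1 -1  0  0  0  1  1  1]
  T: [ 1  0  0  0 -1  0  1  0]
Echelon form has 3 nonzero rows (pivots: X1,X2,X3)
Pivot set = {X1,X2,X3}, free = {X4,X5,X6,X7,X8}
RREF:
  r0: [   1    0    0    0   -1    0    1    0]
  r1: [   0    1    0    0   -1   -1    0   -1]
  r2: [   0    0    1    1   -1    0    0    1]
  r3: [   0    0    0    0    0    0    0    0]
Fix exponent of X8 at 1, X4 at 0, X5 at 0, X6 at 0, X7 at 0; solve each RREF row for its pivot's exponent:
  r0: exp(X1) + (0)·1 = 0 ⇒ exp(X1) = 0
  r1: exp(X2) + (-1)·1 = 0 ⇒ exp(X2) = 1
  r2: exp(X3) + (1)·1 = 0 ⇒ exp(X3) = -1
Π_5 = X2 · X3^-1 · X8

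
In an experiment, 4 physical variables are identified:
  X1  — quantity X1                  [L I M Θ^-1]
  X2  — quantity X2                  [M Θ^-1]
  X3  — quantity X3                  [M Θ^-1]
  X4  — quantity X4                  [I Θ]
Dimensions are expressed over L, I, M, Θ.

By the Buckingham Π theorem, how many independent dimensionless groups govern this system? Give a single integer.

1

Exponent matrix [L,I,M,Θ] × [X1,X2,X3,X4]:
  L: [ 1  0  0  0]
  I: [ 1  0  0  1]
  M: [ 1  1  1  0]
  Θ: [-1 -1 -1  1]
Echelon form has 3 nonzero rows (pivots: X1,X2,X4)
Π count = n − r = 4 − 3 = 1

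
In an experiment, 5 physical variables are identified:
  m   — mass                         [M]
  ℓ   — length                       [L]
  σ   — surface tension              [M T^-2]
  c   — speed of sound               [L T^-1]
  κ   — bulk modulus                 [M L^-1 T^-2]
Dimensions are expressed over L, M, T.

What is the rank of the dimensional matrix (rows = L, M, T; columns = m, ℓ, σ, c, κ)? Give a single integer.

3

Write exponents as rows L,M,T / cols m,ℓ,σ,c,κ:
  L: [ 0  1  0  1 -1]
  M: [ 1  0  1  0  1]
  T: [ 0  0 -2 -1 -2]
Row reduction gives pivot columns m,ℓ,σ; rank = 3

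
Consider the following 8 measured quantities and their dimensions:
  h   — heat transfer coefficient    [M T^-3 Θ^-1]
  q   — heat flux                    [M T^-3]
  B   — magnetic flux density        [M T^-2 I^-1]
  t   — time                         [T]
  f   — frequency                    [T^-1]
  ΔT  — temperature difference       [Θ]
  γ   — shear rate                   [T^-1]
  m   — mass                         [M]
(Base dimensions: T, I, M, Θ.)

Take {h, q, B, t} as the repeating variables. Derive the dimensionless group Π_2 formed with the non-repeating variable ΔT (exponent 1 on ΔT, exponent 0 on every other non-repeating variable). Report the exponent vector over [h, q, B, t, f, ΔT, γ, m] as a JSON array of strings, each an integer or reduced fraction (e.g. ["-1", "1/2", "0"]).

["1", "-1", "0", "0", "0", "1", "0", "0"]

Write exponents as rows T,I,M,Θ / cols h,q,B,t,f,ΔT,γ,m:
  T: [-3 -3 -2  1 -1  0 -1  0]
  I: [ 0  0 -1  0  0  0  0  0]
  M: [ 1  1  1  0  0  0  0  1]
  Θ: [-1  0  0  0  0  1  0  0]
RREF → pivots at {h,q,B,t} ⇒ r = 4
Pivot set = {h,q,B,t}, free = {f,ΔT,γ,m}
RREF:
  r0: [   1    0    0    0    0   -1    0    0]
  r1: [   0    1    0    0    0    1    0    1]
  r2: [   0    0    1    0    0    0    0    0]
  r3: [   0    0    0    1   -1    0   -1    3]
Fix exponent of ΔT at 1, f at 0, γ at 0, m at 0; solve each RREF row for its pivot's exponent:
  r0: exp(h) + (-1)·1 = 0 ⇒ exp(h) = 1
  r1: exp(q) + (1)·1 = 0 ⇒ exp(q) = -1
  r2: exp(B) + (0)·1 = 0 ⇒ exp(B) = 0
  r3: exp(t) + (0)·1 = 0 ⇒ exp(t) = 0
Π_2 = h · q^-1 · ΔT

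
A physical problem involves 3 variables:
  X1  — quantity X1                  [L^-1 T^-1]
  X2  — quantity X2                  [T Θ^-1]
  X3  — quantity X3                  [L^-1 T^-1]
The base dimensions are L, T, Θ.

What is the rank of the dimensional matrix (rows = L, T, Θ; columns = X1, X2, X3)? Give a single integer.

Exponent matrix [L,T,Θ] × [X1,X2,X3]:
  L: [-1  0 -1]
  T: [-1  1 -1]
  Θ: [ 0 -1  0]
Row reduction gives pivot columns X1,X2; rank = 2

2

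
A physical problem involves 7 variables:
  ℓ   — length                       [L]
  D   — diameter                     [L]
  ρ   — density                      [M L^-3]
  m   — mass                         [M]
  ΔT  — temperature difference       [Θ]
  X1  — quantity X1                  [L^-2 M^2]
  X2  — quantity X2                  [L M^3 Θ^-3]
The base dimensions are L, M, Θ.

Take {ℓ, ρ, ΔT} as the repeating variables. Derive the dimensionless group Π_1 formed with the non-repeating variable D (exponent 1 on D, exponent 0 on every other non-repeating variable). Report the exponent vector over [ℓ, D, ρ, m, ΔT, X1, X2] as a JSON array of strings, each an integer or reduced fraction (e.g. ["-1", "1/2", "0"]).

Exponent matrix [L,M,Θ] × [ℓ,D,ρ,m,ΔT,X1,X2]:
  L: [ 1  1 -3  0  0 -2  1]
  M: [ 0  0  1  1  0  2  3]
  Θ: [ 0  0  0  0  1  0 -3]
Row reduction gives pivot columns ℓ,ρ,ΔT; rank = 3
Repeat: ℓ,ρ,ΔT; free: D,m,X1,X2
RREF:
  r0: [   1    1    0    3    0    4   10]
  r1: [   0    0    1    1    0    2    3]
  r2: [   0    0    0    0    1    0   -3]
Fix exponent of D at 1, m at 0, X1 at 0, X2 at 0; solve each RREF row for its pivot's exponent:
  r0: exp(ℓ) + (1)·1 = 0 ⇒ exp(ℓ) = -1
  r1: exp(ρ) + (0)·1 = 0 ⇒ exp(ρ) = 0
  r2: exp(ΔT) + (0)·1 = 0 ⇒ exp(ΔT) = 0
Π_1 = ℓ^-1 · D

["-1", "1", "0", "0", "0", "0", "0"]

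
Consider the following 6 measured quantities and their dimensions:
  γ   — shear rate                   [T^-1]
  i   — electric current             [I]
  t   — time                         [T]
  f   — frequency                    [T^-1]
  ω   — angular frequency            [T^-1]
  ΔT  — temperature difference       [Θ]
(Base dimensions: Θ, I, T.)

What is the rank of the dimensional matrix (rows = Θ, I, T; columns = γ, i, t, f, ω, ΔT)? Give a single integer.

3

Exponent matrix [Θ,I,T] × [γ,i,t,f,ω,ΔT]:
  Θ: [ 0  0  0  0  0  1]
  I: [ 0  1  0  0  0  0]
  T: [-1  0  1 -1 -1  0]
Echelon form has 3 nonzero rows (pivots: γ,i,ΔT)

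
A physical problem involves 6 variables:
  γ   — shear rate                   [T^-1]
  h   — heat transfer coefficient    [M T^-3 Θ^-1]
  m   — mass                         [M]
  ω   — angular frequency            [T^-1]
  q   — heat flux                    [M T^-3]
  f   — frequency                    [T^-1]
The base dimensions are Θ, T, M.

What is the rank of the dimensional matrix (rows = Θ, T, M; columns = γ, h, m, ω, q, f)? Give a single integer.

Write exponents as rows Θ,T,M / cols γ,h,m,ω,q,f:
  Θ: [ 0 -1  0  0  0  0]
  T: [-1 -3  0 -1 -3 -1]
  M: [ 0  1  1  0  1  0]
Echelon form has 3 nonzero rows (pivots: γ,h,m)

3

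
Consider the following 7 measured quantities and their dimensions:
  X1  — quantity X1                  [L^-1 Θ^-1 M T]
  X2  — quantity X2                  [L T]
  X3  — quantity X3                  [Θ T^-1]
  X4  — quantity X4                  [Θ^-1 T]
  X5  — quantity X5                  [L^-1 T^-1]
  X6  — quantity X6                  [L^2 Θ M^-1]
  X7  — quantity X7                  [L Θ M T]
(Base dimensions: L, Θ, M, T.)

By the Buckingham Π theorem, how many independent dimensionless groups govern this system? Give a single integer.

4

Write exponents as rows L,Θ,M,T / cols X1,X2,X3,X4,X5,X6,X7:
  L: [-1  1  0  0 -1  2  1]
  Θ: [-1  0  1 -1  0  1  1]
  M: [ 1  0  0  0  0 -1  1]
  T: [ 1  1 -1  1 -1  0  1]
RREF → pivots at {X1,X2,X3} ⇒ r = 3
7 vars − rank 3 = 4 Π groups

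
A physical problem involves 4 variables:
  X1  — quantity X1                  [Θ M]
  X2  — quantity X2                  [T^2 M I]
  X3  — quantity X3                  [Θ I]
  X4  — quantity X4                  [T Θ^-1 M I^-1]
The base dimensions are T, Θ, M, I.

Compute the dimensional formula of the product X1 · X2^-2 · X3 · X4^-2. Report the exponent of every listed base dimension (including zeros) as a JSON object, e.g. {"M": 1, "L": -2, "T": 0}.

Exponent matrix [T,Θ,M,I] × [X1,X2,X3,X4]:
  T: [ 0  2  0  1]
  Θ: [ 1  0  1 -1]
  M: [ 1  1  0  1]
  I: [ 0  1  1 -1]
  [T]: (1)·0+(-2)·2+(1)·0+(-2)·1 = -6
  [Θ]: (1)·1+(-2)·0+(1)·1+(-2)·-1 = 4
  [M]: (1)·1+(-2)·1+(1)·0+(-2)·1 = -3
  [I]: (1)·0+(-2)·1+(1)·1+(-2)·-1 = 1
⇒ T^-6 Θ^4 M^-3 I

{"T": -6, "Θ": 4, "M": -3, "I": 1}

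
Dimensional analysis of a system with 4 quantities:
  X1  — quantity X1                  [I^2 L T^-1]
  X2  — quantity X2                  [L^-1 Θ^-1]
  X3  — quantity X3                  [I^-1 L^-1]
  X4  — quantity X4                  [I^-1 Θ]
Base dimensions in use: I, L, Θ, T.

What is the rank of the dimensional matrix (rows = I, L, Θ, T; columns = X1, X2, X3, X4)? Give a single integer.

3

Exponent matrix [I,L,Θ,T] × [X1,X2,X3,X4]:
  I: [ 2  0 -1 -1]
  L: [ 1 -1 -1  0]
  Θ: [ 0 -1  0  1]
  T: [-1  0  0  0]
RREF → pivots at {X1,X2,X3} ⇒ r = 3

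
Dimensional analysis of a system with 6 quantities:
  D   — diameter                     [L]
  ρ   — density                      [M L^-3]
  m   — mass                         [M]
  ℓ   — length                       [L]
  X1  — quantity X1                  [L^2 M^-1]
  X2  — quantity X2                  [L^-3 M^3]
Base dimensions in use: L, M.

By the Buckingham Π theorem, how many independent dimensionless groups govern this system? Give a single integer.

4

Exponent matrix [L,M] × [D,ρ,m,ℓ,X1,X2]:
  L: [ 1 -3  0  1  2 -3]
  M: [ 0  1  1  0 -1  3]
Echelon form has 2 nonzero rows (pivots: D,ρ)
n=6, r=2 ⇒ 4 dimensionless groups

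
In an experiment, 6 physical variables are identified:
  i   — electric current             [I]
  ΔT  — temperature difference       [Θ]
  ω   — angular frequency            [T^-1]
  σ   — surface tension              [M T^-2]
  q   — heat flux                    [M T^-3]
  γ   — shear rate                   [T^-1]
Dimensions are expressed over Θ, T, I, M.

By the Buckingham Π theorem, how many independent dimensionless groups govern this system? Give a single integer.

Dimensional matrix (Θ×T×I×M by i×ΔT×ω×σ×q×γ):
  Θ: [ 0  1  0  0  0  0]
  T: [ 0  0 -1 -2 -3 -1]
  I: [ 1  0  0  0  0  0]
  M: [ 0  0  0  1  1  0]
Echelon form has 4 nonzero rows (pivots: i,ΔT,ω,σ)
6 vars − rank 4 = 2 Π groups

2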